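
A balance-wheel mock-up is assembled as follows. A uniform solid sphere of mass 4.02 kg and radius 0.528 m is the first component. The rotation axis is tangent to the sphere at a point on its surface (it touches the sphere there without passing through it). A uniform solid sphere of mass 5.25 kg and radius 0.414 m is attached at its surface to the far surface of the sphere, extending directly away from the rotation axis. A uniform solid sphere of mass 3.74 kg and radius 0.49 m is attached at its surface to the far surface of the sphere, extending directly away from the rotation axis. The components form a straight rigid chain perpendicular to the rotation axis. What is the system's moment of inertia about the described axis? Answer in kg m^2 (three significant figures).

34.7

Solid sphere: I_cm = (2/5)MR² = (2/5)(4.02)(0.528)² = 0.44828 kg m^2; centre at d = 0.528 m, so the parallel axis theorem gives I = 0.44828 + (4.02)(0.528)² = 1.569 kg m^2.
Solid sphere: I_cm = (2/5)MR² = (2/5)(5.25)(0.414)² = 0.35993 kg m^2; centre at d = 0.528 + 0.528 + 0.414 = 1.47 m, so the parallel axis theorem gives I = 0.35993 + (5.25)(1.47)² = 11.705 kg m^2.
Solid sphere: I_cm = (2/5)MR² = (2/5)(3.74)(0.49)² = 0.35919 kg m^2; centre at d = 0.528 + 0.528 + 0.414 + 0.414 + 0.49 = 2.374 m, so the parallel axis theorem gives I = 0.35919 + (3.74)(2.374)² = 21.437 kg m^2.
Total I = 1.569 + 11.705 + 21.437 = 34.711 kg m^2.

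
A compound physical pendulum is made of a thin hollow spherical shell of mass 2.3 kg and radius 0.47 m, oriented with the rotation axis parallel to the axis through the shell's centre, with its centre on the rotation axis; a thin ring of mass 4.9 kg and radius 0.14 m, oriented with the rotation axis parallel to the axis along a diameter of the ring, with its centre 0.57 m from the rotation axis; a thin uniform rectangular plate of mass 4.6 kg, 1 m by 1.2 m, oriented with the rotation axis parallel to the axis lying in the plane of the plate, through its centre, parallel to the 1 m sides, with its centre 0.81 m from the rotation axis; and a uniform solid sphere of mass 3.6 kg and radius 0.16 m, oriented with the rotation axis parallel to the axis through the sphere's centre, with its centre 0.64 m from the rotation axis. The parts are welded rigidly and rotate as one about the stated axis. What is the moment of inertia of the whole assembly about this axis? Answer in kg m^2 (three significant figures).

7.06

Spherical shell: I_cm = (2/3)MR² = (2/3)(2.3)(0.47)² = 0.33871 kg m^2; axis through the centre, so I = 0.33871 kg m^2.
Thin ring: I_cm = (1/2)MR² = (1/2)(4.9)(0.14)² = 0.04802 kg m^2; centre at d = 0.57 m, so the parallel axis theorem gives I = 0.04802 + (4.9)(0.57)² = 1.64 kg m^2.
Rectangular plate: I_cm = (1/12)Mb² = (1/12)(4.6)(1.2)² = 0.552 kg m^2; centre at d = 0.81 m, so the parallel axis theorem gives I = 0.552 + (4.6)(0.81)² = 3.5701 kg m^2.
Solid sphere: I_cm = (2/5)MR² = (2/5)(3.6)(0.16)² = 0.036864 kg m^2; centre at d = 0.64 m, so the parallel axis theorem gives I = 0.036864 + (3.6)(0.64)² = 1.5114 kg m^2.
Total I = 0.33871 + 1.64 + 3.5701 + 1.5114 = 7.0602 kg m^2.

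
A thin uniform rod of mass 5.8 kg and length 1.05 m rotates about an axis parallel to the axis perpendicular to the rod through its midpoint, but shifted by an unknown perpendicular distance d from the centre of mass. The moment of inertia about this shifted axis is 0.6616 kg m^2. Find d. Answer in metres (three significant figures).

About the centre-of-mass axis, I_cm = (1/12)ML² = (1/12)(5.8)(1.05)² = 0.53287 kg m^2.
Parallel axis theorem: I = I_cm + Md², so Md² = 0.6616 − 0.53287 = 0.12872 kg m^2.
d = √(0.12872 / 5.8) = 0.14898 m.

0.149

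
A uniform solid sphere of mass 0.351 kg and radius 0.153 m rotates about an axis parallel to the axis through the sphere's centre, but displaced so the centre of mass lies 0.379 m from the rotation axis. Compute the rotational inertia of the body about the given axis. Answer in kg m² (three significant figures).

0.0537

I_cm = (2/5)MR² = (2/5)(0.351)(0.153)² = 0.0032866 kg m²; centre at d = 0.379 m, so I = I_cm + Md² gives I = 0.0032866 + (0.351)(0.379)² = 0.053705 kg m².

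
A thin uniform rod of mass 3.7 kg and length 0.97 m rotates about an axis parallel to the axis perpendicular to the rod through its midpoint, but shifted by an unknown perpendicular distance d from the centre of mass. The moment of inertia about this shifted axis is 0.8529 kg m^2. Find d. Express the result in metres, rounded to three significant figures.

About the centre-of-mass axis, I_cm = (1/12)ML² = (1/12)(3.7)(0.97)² = 0.29011 kg m^2.
Parallel axis theorem: I = I_cm + Md², so Md² = 0.8529 − 0.29011 = 0.56279 kg m^2.
d = √(0.56279 / 3.7) = 0.39001 m.

0.390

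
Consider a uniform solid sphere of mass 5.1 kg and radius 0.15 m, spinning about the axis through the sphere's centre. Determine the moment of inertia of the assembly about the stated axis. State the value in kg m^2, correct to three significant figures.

I_cm = (2/5)MR² = (2/5)(5.1)(0.15)² = 0.0459 kg m^2; axis through the centre, so I = 0.0459 kg m^2.

0.0459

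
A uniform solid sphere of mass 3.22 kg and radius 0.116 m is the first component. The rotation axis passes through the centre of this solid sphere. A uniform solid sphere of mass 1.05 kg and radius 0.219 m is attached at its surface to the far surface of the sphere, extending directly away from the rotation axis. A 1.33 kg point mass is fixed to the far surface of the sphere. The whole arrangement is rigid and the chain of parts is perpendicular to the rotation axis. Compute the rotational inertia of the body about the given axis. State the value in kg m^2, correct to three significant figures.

Solid sphere: I_cm = (2/5)MR² = (2/5)(3.22)(0.116)² = 0.017331 kg m^2; axis through the centre, so I = 0.017331 kg m^2.
Solid sphere: I_cm = (2/5)MR² = (2/5)(1.05)(0.219)² = 0.020144 kg m^2; centre at d = 0.116 + 0.219 = 0.335 m, so I = I_cm + Md² gives I = 0.020144 + (1.05)(0.335)² = 0.13798 kg m^2.
Point mass: I_cm = 0; centre at d = 0.116 + 0.219 + 0.219 = 0.554 m, so I = I_cm + Md² gives I = 0 + (1.33)(0.554)² = 0.4082 kg m^2.
Total I = 0.017331 + 0.13798 + 0.4082 = 0.56351 kg m^2.

0.564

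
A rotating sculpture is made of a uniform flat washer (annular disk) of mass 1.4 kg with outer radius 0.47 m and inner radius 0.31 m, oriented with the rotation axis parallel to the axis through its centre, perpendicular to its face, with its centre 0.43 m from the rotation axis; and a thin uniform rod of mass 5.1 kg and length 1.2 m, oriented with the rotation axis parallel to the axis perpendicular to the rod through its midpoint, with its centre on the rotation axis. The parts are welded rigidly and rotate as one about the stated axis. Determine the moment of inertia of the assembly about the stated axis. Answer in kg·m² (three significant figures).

1.09

Annular disk: I_cm = (1/2)M(R²+r²) = (1/2)(1.4)[(0.47)² + (0.31)²] = 0.2219 kg·m²; centre at d = 0.43 m, so I = I_cm + Md² gives I = 0.2219 + (1.4)(0.43)² = 0.48076 kg·m².
Thin rod: I_cm = (1/12)ML² = (1/12)(5.1)(1.2)² = 0.612 kg·m²; axis through the centre, so I = 0.612 kg·m².
Total I = 0.48076 + 0.612 = 1.0928 kg·m².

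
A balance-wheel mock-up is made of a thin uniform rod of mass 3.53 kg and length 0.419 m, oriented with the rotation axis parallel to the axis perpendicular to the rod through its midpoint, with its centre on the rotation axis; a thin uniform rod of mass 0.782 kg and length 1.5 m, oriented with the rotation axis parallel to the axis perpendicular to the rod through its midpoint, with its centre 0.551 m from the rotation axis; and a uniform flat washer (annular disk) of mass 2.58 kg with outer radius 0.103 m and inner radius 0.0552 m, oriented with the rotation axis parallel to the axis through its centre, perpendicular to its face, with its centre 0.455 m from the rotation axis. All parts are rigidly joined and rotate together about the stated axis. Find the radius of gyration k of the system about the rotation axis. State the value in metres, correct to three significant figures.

Thin rod: I_cm = (1/12)ML² = (1/12)(3.53)(0.419)² = 0.051644 kg m²; axis through the centre, so I = 0.051644 kg m².
Thin rod: I_cm = (1/12)ML² = (1/12)(0.782)(1.5)² = 0.14663 kg m²; centre at d = 0.551 m, so I = I_cm + Md² gives I = 0.14663 + (0.782)(0.551)² = 0.38404 kg m².
Annular disk: I_cm = (1/2)M(R²+r²) = (1/2)(2.58)[(0.103)² + (0.0552)²] = 0.017616 kg m²; centre at d = 0.455 m, so I = I_cm + Md² gives I = 0.017616 + (2.58)(0.455)² = 0.55174 kg m².
Total I = 0.98743 kg m²; total mass M = 6.892 kg.
k = √(I/M) = √(0.98743/6.892) = 0.37851 m.

0.379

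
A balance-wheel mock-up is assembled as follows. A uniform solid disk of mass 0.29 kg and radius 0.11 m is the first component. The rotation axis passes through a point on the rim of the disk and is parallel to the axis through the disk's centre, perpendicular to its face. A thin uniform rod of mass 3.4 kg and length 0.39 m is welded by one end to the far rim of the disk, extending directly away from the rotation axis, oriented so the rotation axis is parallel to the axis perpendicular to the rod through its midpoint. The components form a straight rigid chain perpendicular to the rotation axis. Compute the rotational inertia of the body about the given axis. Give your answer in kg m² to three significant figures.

Solid disk: I_cm = (1/2)MR² = (1/2)(0.29)(0.11)² = 0.0017545 kg m²; centre at d = 0.11 m, so I = I_cm + Md² gives I = 0.0017545 + (0.29)(0.11)² = 0.0052635 kg m².
Thin rod: I_cm = (1/12)ML² = (1/12)(3.4)(0.39)² = 0.043095 kg m²; centre at d = 0.11 + 0.11 + 0.195 = 0.415 m, so I = I_cm + Md² gives I = 0.043095 + (3.4)(0.415)² = 0.62866 kg m².
Total I = 0.0052635 + 0.62866 = 0.63392 kg m².

0.634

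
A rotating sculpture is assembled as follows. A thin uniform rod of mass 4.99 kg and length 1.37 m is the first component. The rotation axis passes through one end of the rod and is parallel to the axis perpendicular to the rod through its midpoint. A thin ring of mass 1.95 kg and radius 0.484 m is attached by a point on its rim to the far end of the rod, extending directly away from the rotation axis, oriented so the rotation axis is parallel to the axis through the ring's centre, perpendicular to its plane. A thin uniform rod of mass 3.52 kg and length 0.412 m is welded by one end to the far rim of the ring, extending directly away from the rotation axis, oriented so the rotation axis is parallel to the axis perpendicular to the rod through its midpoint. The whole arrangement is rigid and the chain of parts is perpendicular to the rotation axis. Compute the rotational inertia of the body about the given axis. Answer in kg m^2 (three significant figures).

33.1

Thin rod: I_cm = (1/12)ML² = (1/12)(4.99)(1.37)² = 0.78048 kg m^2; centre at d = 0.685 m, so I = I_cm + Md² gives I = 0.78048 + (4.99)(0.685)² = 3.1219 kg m^2.
Thin ring: I_cm = MR² = (1.95)(0.484)² = 0.4568 kg m^2; centre at d = 0.685 + 0.685 + 0.484 = 1.854 m, so I = I_cm + Md² gives I = 0.4568 + (1.95)(1.854)² = 7.1596 kg m^2.
Thin rod: I_cm = (1/12)ML² = (1/12)(3.52)(0.412)² = 0.049792 kg m^2; centre at d = 0.685 + 0.685 + 0.484 + 0.484 + 0.206 = 2.544 m, so I = I_cm + Md² gives I = 0.049792 + (3.52)(2.544)² = 22.831 kg m^2.
Total I = 3.1219 + 7.1596 + 22.831 = 33.112 kg m^2.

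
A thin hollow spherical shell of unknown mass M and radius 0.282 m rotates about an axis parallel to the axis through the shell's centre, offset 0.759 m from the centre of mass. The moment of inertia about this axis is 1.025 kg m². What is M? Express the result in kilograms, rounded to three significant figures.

1.63

I = I_cm + Md² = (2/3)MR² + Md² = M·[0.666667·(0.282)² + (0.759)²] = M·0.6291.
So M = 1.025 / 0.6291 = 1.6293 kg.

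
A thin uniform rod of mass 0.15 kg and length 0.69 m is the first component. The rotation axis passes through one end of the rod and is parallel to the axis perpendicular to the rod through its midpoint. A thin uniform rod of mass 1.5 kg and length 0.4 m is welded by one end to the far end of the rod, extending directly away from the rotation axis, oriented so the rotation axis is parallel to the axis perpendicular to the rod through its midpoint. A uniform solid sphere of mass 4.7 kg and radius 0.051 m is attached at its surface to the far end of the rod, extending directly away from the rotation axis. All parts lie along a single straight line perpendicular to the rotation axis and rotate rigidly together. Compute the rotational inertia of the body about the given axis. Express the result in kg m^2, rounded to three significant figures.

7.36

Thin rod: I_cm = (1/12)ML² = (1/12)(0.15)(0.69)² = 0.0059512 kg m^2; centre at d = 0.345 m, so I = I_cm + Md² gives I = 0.0059512 + (0.15)(0.345)² = 0.023805 kg m^2.
Thin rod: I_cm = (1/12)ML² = (1/12)(1.5)(0.4)² = 0.02 kg m^2; centre at d = 0.345 + 0.345 + 0.2 = 0.89 m, so I = I_cm + Md² gives I = 0.02 + (1.5)(0.89)² = 1.2081 kg m^2.
Solid sphere: I_cm = (2/5)MR² = (2/5)(4.7)(0.051)² = 0.0048899 kg m^2; centre at d = 0.345 + 0.345 + 0.2 + 0.2 + 0.051 = 1.141 m, so I = I_cm + Md² gives I = 0.0048899 + (4.7)(1.141)² = 6.1237 kg m^2.
Total I = 0.023805 + 1.2081 + 6.1237 = 7.3557 kg m^2.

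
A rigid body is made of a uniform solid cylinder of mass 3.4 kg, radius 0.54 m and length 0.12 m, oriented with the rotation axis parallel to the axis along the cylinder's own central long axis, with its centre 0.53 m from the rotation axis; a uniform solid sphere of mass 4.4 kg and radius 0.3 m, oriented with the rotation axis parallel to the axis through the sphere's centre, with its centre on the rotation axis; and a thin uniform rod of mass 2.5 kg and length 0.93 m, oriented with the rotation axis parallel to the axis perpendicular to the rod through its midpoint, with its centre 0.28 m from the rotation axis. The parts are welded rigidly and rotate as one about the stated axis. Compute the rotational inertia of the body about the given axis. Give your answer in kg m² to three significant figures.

1.99

Solid cylinder: I_cm = (1/2)MR² = (1/2)(3.4)(0.54)² = 0.49572 kg m²; centre at d = 0.53 m, so the parallel axis theorem gives I = 0.49572 + (3.4)(0.53)² = 1.4508 kg m².
Solid sphere: I_cm = (2/5)MR² = (2/5)(4.4)(0.3)² = 0.1584 kg m²; axis through the centre, so I = 0.1584 kg m².
Thin rod: I_cm = (1/12)ML² = (1/12)(2.5)(0.93)² = 0.18019 kg m²; centre at d = 0.28 m, so the parallel axis theorem gives I = 0.18019 + (2.5)(0.28)² = 0.37619 kg m².
Total I = 1.4508 + 0.1584 + 0.37619 = 1.9854 kg m².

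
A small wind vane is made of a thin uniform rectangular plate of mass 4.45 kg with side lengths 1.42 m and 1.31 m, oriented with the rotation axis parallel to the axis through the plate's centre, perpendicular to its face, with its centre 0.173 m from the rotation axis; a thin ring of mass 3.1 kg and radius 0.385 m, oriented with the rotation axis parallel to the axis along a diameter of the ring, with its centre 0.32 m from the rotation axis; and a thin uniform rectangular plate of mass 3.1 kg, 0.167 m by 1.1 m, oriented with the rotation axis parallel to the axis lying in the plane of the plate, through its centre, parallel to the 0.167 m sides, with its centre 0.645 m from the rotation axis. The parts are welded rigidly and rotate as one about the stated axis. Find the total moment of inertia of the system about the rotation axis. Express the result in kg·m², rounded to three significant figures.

3.67

Rectangular plate: I_cm = (1/12)M(a²+b²) = (1/12)(4.45)[(1.42)² + (1.31)²] = 1.3841 kg·m²; centre at d = 0.173 m, so the parallel axis theorem gives I = 1.3841 + (4.45)(0.173)² = 1.5173 kg·m².
Thin ring: I_cm = (1/2)MR² = (1/2)(3.1)(0.385)² = 0.22975 kg·m²; centre at d = 0.32 m, so the parallel axis theorem gives I = 0.22975 + (3.1)(0.32)² = 0.54719 kg·m².
Rectangular plate: I_cm = (1/12)Mb² = (1/12)(3.1)(1.1)² = 0.31258 kg·m²; centre at d = 0.645 m, so the parallel axis theorem gives I = 0.31258 + (3.1)(0.645)² = 1.6023 kg·m².
Total I = 1.5173 + 0.54719 + 1.6023 = 3.6668 kg·m².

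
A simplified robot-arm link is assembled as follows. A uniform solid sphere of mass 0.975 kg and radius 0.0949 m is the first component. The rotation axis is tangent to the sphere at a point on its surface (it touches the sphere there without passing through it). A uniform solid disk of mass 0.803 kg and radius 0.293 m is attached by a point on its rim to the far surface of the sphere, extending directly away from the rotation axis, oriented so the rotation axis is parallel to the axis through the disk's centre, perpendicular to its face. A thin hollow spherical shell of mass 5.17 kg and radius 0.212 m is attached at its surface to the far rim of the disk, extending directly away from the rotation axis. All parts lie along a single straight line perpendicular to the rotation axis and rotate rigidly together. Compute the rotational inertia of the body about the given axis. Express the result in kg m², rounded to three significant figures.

Solid sphere: I_cm = (2/5)MR² = (2/5)(0.975)(0.0949)² = 0.0035123 kg m²; centre at d = 0.0949 m, so the parallel axis theorem gives I = 0.0035123 + (0.975)(0.0949)² = 0.012293 kg m².
Solid disk: I_cm = (1/2)MR² = (1/2)(0.803)(0.293)² = 0.034468 kg m²; centre at d = 0.0949 + 0.0949 + 0.293 = 0.4828 m, so the parallel axis theorem gives I = 0.034468 + (0.803)(0.4828)² = 0.22164 kg m².
Spherical shell: I_cm = (2/3)MR² = (2/3)(5.17)(0.212)² = 0.15491 kg m²; centre at d = 0.0949 + 0.0949 + 0.293 + 0.293 + 0.212 = 0.9878 m, so the parallel axis theorem gives I = 0.15491 + (5.17)(0.9878)² = 5.1995 kg m².
Total I = 0.012293 + 0.22164 + 5.1995 = 5.4335 kg m².

5.43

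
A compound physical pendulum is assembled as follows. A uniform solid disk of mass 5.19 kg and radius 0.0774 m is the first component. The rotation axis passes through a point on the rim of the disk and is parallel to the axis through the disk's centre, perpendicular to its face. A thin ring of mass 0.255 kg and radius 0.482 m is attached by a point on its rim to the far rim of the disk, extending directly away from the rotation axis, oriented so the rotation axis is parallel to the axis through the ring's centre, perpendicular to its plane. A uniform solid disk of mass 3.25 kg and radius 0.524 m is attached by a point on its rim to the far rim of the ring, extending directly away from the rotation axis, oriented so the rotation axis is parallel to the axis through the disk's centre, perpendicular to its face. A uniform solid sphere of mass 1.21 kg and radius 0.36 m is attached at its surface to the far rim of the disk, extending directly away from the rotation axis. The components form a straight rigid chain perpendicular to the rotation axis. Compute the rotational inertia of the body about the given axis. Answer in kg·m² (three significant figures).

17.2

Solid disk: I_cm = (1/2)MR² = (1/2)(5.19)(0.0774)² = 0.015546 kg·m²; centre at d = 0.0774 m, so I = I_cm + Md² gives I = 0.015546 + (5.19)(0.0774)² = 0.046638 kg·m².
Thin ring: I_cm = MR² = (0.255)(0.482)² = 0.059243 kg·m²; centre at d = 0.0774 + 0.0774 + 0.482 = 0.6368 m, so I = I_cm + Md² gives I = 0.059243 + (0.255)(0.6368)² = 0.16265 kg·m².
Solid disk: I_cm = (1/2)MR² = (1/2)(3.25)(0.524)² = 0.44619 kg·m²; centre at d = 0.0774 + 0.0774 + 0.482 + 0.482 + 0.524 = 1.6428 m, so I = I_cm + Md² gives I = 0.44619 + (3.25)(1.6428)² = 9.2173 kg·m².
Solid sphere: I_cm = (2/5)MR² = (2/5)(1.21)(0.36)² = 0.062726 kg·m²; centre at d = 0.0774 + 0.0774 + 0.482 + 0.482 + 0.524 + 0.524 + 0.36 = 2.5268 m, so I = I_cm + Md² gives I = 0.062726 + (1.21)(2.5268)² = 7.7882 kg·m².
Total I = 0.046638 + 0.16265 + 9.2173 + 7.7882 = 17.215 kg·m².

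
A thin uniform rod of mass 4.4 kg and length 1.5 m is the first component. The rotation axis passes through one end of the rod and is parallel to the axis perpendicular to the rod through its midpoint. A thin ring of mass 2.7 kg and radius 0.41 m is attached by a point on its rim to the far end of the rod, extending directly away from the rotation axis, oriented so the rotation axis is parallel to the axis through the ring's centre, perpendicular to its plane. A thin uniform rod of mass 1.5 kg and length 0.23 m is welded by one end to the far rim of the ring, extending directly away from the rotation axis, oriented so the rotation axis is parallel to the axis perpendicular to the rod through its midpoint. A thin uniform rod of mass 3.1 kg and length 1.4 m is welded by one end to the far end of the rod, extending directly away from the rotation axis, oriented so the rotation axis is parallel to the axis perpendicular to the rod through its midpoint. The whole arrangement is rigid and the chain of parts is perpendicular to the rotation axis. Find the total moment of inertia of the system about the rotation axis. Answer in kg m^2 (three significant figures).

Thin rod: I_cm = (1/12)ML² = (1/12)(4.4)(1.5)² = 0.825 kg m^2; centre at d = 0.75 m, so the parallel axis theorem gives I = 0.825 + (4.4)(0.75)² = 3.3 kg m^2.
Thin ring: I_cm = MR² = (2.7)(0.41)² = 0.45387 kg m^2; centre at d = 0.75 + 0.75 + 0.41 = 1.91 m, so the parallel axis theorem gives I = 0.45387 + (2.7)(1.91)² = 10.304 kg m^2.
Thin rod: I_cm = (1/12)ML² = (1/12)(1.5)(0.23)² = 0.0066125 kg m^2; centre at d = 0.75 + 0.75 + 0.41 + 0.41 + 0.115 = 2.435 m, so the parallel axis theorem gives I = 0.0066125 + (1.5)(2.435)² = 8.9004 kg m^2.
Thin rod: I_cm = (1/12)ML² = (1/12)(3.1)(1.4)² = 0.50633 kg m^2; centre at d = 0.75 + 0.75 + 0.41 + 0.41 + 0.115 + 0.115 + 0.7 = 3.25 m, so the parallel axis theorem gives I = 0.50633 + (3.1)(3.25)² = 33.25 kg m^2.
Total I = 3.3 + 10.304 + 8.9004 + 33.25 = 55.754 kg m^2.

55.8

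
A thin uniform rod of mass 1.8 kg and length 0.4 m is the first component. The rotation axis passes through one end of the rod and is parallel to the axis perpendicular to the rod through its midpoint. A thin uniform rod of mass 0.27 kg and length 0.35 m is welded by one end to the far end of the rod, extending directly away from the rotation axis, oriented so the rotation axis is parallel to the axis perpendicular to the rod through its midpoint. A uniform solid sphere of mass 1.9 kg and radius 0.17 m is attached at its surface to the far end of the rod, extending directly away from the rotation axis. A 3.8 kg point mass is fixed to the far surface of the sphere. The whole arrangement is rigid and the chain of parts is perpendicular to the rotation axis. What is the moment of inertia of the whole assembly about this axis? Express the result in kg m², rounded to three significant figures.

6.33

Thin rod: I_cm = (1/12)ML² = (1/12)(1.8)(0.4)² = 0.024 kg m²; centre at d = 0.2 m, so the parallel axis theorem gives I = 0.024 + (1.8)(0.2)² = 0.096 kg m².
Thin rod: I_cm = (1/12)ML² = (1/12)(0.27)(0.35)² = 0.0027562 kg m²; centre at d = 0.2 + 0.2 + 0.175 = 0.575 m, so the parallel axis theorem gives I = 0.0027562 + (0.27)(0.575)² = 0.092025 kg m².
Solid sphere: I_cm = (2/5)MR² = (2/5)(1.9)(0.17)² = 0.021964 kg m²; centre at d = 0.2 + 0.2 + 0.175 + 0.175 + 0.17 = 0.92 m, so the parallel axis theorem gives I = 0.021964 + (1.9)(0.92)² = 1.6301 kg m².
Point mass: I_cm = 0; centre at d = 0.2 + 0.2 + 0.175 + 0.175 + 0.17 + 0.17 = 1.09 m, so the parallel axis theorem gives I = 0 + (3.8)(1.09)² = 4.5148 kg m².
Total I = 0.096 + 0.092025 + 1.6301 + 4.5148 = 6.3329 kg m².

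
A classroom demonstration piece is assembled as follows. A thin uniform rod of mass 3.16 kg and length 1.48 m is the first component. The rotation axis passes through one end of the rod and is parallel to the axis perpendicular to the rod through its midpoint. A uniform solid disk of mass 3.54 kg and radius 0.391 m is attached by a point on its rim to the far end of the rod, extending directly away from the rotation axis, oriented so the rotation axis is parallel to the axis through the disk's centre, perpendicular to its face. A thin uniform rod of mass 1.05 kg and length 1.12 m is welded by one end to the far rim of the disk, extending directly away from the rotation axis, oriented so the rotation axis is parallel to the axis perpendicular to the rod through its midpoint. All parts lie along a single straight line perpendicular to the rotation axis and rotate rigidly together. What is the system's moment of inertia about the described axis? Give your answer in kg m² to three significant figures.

23.4

Thin rod: I_cm = (1/12)ML² = (1/12)(3.16)(1.48)² = 0.57681 kg m²; centre at d = 0.74 m, so the parallel axis theorem gives I = 0.57681 + (3.16)(0.74)² = 2.3072 kg m².
Solid disk: I_cm = (1/2)MR² = (1/2)(3.54)(0.391)² = 0.2706 kg m²; centre at d = 0.74 + 0.74 + 0.391 = 1.871 m, so the parallel axis theorem gives I = 0.2706 + (3.54)(1.871)² = 12.663 kg m².
Thin rod: I_cm = (1/12)ML² = (1/12)(1.05)(1.12)² = 0.10976 kg m²; centre at d = 0.74 + 0.74 + 0.391 + 0.391 + 0.56 = 2.822 m, so the parallel axis theorem gives I = 0.10976 + (1.05)(2.822)² = 8.4716 kg m².
Total I = 2.3072 + 12.663 + 8.4716 = 23.442 kg m².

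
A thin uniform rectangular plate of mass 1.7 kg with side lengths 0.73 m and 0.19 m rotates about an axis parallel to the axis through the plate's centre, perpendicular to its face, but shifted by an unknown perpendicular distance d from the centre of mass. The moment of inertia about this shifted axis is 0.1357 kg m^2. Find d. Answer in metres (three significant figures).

About the centre-of-mass axis, I_cm = (1/12)M(a²+b²) = (1/12)(1.7)[(0.73)² + (0.19)²] = 0.080608 kg m^2.
Parallel axis theorem: I = I_cm + Md², so Md² = 0.1357 − 0.080608 = 0.055092 kg m^2.
d = √(0.055092 / 1.7) = 0.18002 m.

0.180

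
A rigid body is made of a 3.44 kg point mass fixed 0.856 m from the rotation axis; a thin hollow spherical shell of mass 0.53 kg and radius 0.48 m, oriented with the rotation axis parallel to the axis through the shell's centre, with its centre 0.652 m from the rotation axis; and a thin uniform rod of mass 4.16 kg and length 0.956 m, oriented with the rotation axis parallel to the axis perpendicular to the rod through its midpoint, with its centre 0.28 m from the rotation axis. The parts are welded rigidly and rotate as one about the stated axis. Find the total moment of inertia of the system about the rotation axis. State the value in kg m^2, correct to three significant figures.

3.47

Point mass: I_cm = 0; centre at d = 0.856 m, so I = I_cm + Md² gives I = 0 + (3.44)(0.856)² = 2.5206 kg m^2.
Spherical shell: I_cm = (2/3)MR² = (2/3)(0.53)(0.48)² = 0.081408 kg m^2; centre at d = 0.652 m, so I = I_cm + Md² gives I = 0.081408 + (0.53)(0.652)² = 0.30671 kg m^2.
Thin rod: I_cm = (1/12)ML² = (1/12)(4.16)(0.956)² = 0.31683 kg m^2; centre at d = 0.28 m, so I = I_cm + Md² gives I = 0.31683 + (4.16)(0.28)² = 0.64298 kg m^2.
Total I = 2.5206 + 0.30671 + 0.64298 = 3.4703 kg m^2.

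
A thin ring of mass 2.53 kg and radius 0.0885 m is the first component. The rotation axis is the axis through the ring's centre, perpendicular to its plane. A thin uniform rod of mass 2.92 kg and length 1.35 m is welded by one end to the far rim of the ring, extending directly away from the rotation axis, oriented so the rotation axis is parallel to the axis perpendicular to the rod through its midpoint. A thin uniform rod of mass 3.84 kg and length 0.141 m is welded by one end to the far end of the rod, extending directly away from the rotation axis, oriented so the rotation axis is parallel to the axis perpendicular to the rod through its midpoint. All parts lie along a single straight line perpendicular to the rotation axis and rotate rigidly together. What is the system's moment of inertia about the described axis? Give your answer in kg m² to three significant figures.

Thin ring: I_cm = MR² = (2.53)(0.0885)² = 0.019816 kg m²; axis through the centre, so I = 0.019816 kg m².
Thin rod: I_cm = (1/12)ML² = (1/12)(2.92)(1.35)² = 0.44348 kg m²; centre at d = 0.0885 + 0.675 = 0.7635 m, so the parallel axis theorem gives I = 0.44348 + (2.92)(0.7635)² = 2.1456 kg m².
Thin rod: I_cm = (1/12)ML² = (1/12)(3.84)(0.141)² = 0.0063619 kg m²; centre at d = 0.0885 + 0.675 + 0.675 + 0.0705 = 1.509 m, so the parallel axis theorem gives I = 0.0063619 + (3.84)(1.509)² = 8.7504 kg m².
Total I = 0.019816 + 2.1456 + 8.7504 = 10.916 kg m².

10.9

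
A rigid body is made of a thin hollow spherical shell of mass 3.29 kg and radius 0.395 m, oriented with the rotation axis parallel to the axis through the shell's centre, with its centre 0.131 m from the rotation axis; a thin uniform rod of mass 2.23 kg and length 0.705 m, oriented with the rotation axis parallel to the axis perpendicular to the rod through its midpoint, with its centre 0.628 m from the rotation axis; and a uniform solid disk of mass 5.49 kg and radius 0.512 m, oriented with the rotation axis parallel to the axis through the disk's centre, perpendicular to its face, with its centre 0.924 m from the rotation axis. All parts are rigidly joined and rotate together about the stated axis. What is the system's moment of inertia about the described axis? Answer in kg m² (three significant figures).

6.78

Spherical shell: I_cm = (2/3)MR² = (2/3)(3.29)(0.395)² = 0.34221 kg m²; centre at d = 0.131 m, so I = I_cm + Md² gives I = 0.34221 + (3.29)(0.131)² = 0.39867 kg m².
Thin rod: I_cm = (1/12)ML² = (1/12)(2.23)(0.705)² = 0.092364 kg m²; centre at d = 0.628 m, so I = I_cm + Md² gives I = 0.092364 + (2.23)(0.628)² = 0.97184 kg m².
Solid disk: I_cm = (1/2)MR² = (1/2)(5.49)(0.512)² = 0.71959 kg m²; centre at d = 0.924 m, so I = I_cm + Md² gives I = 0.71959 + (5.49)(0.924)² = 5.4068 kg m².
Total I = 0.39867 + 0.97184 + 5.4068 = 6.7773 kg m².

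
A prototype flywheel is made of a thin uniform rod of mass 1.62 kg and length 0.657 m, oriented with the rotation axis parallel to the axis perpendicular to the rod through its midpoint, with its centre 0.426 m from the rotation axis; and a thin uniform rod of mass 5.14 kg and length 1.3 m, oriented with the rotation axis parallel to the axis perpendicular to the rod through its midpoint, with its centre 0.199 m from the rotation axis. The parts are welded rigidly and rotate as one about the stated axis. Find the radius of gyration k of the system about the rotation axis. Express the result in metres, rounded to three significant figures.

Thin rod: I_cm = (1/12)ML² = (1/12)(1.62)(0.657)² = 0.058273 kg·m²; centre at d = 0.426 m, so I = I_cm + Md² gives I = 0.058273 + (1.62)(0.426)² = 0.35226 kg·m².
Thin rod: I_cm = (1/12)ML² = (1/12)(5.14)(1.3)² = 0.72388 kg·m²; centre at d = 0.199 m, so I = I_cm + Md² gives I = 0.72388 + (5.14)(0.199)² = 0.92743 kg·m².
Total I = 1.2797 kg·m²; total mass M = 6.76 kg.
k = √(I/M) = √(1.2797/6.76) = 0.43509 m.

0.435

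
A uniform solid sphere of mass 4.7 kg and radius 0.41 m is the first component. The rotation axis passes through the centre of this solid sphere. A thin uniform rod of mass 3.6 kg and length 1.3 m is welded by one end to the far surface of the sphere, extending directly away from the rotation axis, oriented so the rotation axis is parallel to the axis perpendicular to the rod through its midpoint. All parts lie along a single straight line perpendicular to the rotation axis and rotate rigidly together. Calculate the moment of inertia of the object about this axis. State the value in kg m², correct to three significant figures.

4.87

Solid sphere: I_cm = (2/5)MR² = (2/5)(4.7)(0.41)² = 0.31603 kg m²; axis through the centre, so I = 0.31603 kg m².
Thin rod: I_cm = (1/12)ML² = (1/12)(3.6)(1.3)² = 0.507 kg m²; centre at d = 0.41 + 0.65 = 1.06 m, so the parallel axis theorem gives I = 0.507 + (3.6)(1.06)² = 4.552 kg m².
Total I = 0.31603 + 4.552 = 4.868 kg m².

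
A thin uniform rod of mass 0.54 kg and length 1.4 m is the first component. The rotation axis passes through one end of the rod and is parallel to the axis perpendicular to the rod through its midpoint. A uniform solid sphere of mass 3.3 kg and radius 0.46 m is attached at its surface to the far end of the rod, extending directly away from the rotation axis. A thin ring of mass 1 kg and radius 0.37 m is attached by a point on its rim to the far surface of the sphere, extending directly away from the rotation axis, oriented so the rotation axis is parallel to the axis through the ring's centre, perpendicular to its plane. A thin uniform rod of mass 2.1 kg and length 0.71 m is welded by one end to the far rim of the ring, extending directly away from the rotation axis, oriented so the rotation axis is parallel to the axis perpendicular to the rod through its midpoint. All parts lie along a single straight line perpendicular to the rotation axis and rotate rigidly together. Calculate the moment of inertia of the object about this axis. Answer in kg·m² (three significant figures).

Thin rod: I_cm = (1/12)ML² = (1/12)(0.54)(1.4)² = 0.0882 kg·m²; centre at d = 0.7 m, so the parallel axis theorem gives I = 0.0882 + (0.54)(0.7)² = 0.3528 kg·m².
Solid sphere: I_cm = (2/5)MR² = (2/5)(3.3)(0.46)² = 0.27931 kg·m²; centre at d = 0.7 + 0.7 + 0.46 = 1.86 m, so the parallel axis theorem gives I = 0.27931 + (3.3)(1.86)² = 11.696 kg·m².
Thin ring: I_cm = MR² = (1)(0.37)² = 0.1369 kg·m²; centre at d = 0.7 + 0.7 + 0.46 + 0.46 + 0.37 = 2.69 m, so the parallel axis theorem gives I = 0.1369 + (1)(2.69)² = 7.373 kg·m².
Thin rod: I_cm = (1/12)ML² = (1/12)(2.1)(0.71)² = 0.088217 kg·m²; centre at d = 0.7 + 0.7 + 0.46 + 0.46 + 0.37 + 0.37 + 0.355 = 3.415 m, so the parallel axis theorem gives I = 0.088217 + (2.1)(3.415)² = 24.579 kg·m².
Total I = 0.3528 + 11.696 + 7.373 + 24.579 = 44.001 kg·m².

44.0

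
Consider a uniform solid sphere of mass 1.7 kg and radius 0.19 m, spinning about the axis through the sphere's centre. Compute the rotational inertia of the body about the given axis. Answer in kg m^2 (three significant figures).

I_cm = (2/5)MR² = (2/5)(1.7)(0.19)² = 0.024548 kg m^2; axis through the centre, so I = 0.024548 kg m^2.

0.0245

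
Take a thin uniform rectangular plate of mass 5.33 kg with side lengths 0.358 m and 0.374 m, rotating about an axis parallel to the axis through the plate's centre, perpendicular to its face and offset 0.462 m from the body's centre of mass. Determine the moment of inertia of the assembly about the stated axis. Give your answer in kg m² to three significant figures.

I_cm = (1/12)M(a²+b²) = (1/12)(5.33)[(0.358)² + (0.374)²] = 0.11905 kg m²; centre at d = 0.462 m, so the parallel axis theorem gives I = 0.11905 + (5.33)(0.462)² = 1.2567 kg m².

1.26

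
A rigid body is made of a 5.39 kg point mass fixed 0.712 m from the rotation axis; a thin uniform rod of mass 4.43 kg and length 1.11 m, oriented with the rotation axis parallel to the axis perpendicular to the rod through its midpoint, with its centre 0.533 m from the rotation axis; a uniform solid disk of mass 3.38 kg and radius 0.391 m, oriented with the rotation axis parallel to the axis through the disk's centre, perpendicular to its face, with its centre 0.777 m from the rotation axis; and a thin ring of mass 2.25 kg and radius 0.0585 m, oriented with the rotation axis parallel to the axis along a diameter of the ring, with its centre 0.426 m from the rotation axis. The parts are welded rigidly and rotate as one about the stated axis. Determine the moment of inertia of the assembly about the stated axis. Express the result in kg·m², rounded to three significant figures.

Point mass: I_cm = 0; centre at d = 0.712 m, so the parallel axis theorem gives I = 0 + (5.39)(0.712)² = 2.7324 kg·m².
Thin rod: I_cm = (1/12)ML² = (1/12)(4.43)(1.11)² = 0.45485 kg·m²; centre at d = 0.533 m, so the parallel axis theorem gives I = 0.45485 + (4.43)(0.533)² = 1.7134 kg·m².
Solid disk: I_cm = (1/2)MR² = (1/2)(3.38)(0.391)² = 0.25837 kg·m²; centre at d = 0.777 m, so the parallel axis theorem gives I = 0.25837 + (3.38)(0.777)² = 2.299 kg·m².
Thin ring: I_cm = (1/2)MR² = (1/2)(2.25)(0.0585)² = 0.00385 kg·m²; centre at d = 0.426 m, so the parallel axis theorem gives I = 0.00385 + (2.25)(0.426)² = 0.41217 kg·m².
Total I = 2.7324 + 1.7134 + 2.299 + 0.41217 = 7.1569 kg·m².

7.16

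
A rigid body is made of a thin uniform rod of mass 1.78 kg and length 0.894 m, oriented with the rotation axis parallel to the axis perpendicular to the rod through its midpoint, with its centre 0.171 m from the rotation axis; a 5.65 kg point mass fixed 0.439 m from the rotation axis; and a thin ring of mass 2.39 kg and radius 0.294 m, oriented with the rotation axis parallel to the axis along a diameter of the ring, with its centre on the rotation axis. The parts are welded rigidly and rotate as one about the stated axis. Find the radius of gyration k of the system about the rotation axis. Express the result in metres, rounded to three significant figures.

Thin rod: I_cm = (1/12)ML² = (1/12)(1.78)(0.894)² = 0.11855 kg·m²; centre at d = 0.171 m, so the parallel axis theorem gives I = 0.11855 + (1.78)(0.171)² = 0.1706 kg·m².
Point mass: I_cm = 0; centre at d = 0.439 m, so the parallel axis theorem gives I = 0 + (5.65)(0.439)² = 1.0889 kg·m².
Thin ring: I_cm = (1/2)MR² = (1/2)(2.39)(0.294)² = 0.10329 kg·m²; axis through the centre, so I = 0.10329 kg·m².
Total I = 1.3628 kg·m²; total mass M = 9.82 kg.
k = √(I/M) = √(1.3628/9.82) = 0.37252 m.

0.373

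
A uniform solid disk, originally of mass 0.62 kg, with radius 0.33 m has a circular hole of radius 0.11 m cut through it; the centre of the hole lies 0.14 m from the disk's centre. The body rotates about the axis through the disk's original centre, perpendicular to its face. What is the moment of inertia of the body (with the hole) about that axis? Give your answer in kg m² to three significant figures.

0.0320

Unpierced body about its centre: I₀ = (1/2)MR² = (1/2)(0.62)(0.33)² = 0.033759 kg m².
The removed disk has mass m = M·(r/R)² = (0.62)(0.11/0.33)² = 0.068889 kg (same uniform areal density).
Its moment of inertia about the rotation axis (parallel-axis theorem): I_hole = (1/2)mr² + md² = (1/2)(0.068889)(0.11)² + (0.068889)(0.14)² = 0.001767 kg m².
Treating the hole as negative mass, I = I₀ − I_hole = 0.033759 − 0.001767 = 0.031992 kg m².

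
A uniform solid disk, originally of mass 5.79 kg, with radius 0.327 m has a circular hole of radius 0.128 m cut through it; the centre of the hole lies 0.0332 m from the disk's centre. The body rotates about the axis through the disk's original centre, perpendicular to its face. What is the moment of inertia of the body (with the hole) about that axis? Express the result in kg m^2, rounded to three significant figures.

0.301

Unpierced body about its centre: I₀ = (1/2)MR² = (1/2)(5.79)(0.327)² = 0.30956 kg m^2.
The removed disk has mass m = M·(r/R)² = (5.79)(0.128/0.327)² = 0.88716 kg (same uniform areal density).
Its moment of inertia about the rotation axis (parallel-axis theorem): I_hole = (1/2)mr² + md² = (1/2)(0.88716)(0.128)² + (0.88716)(0.0332)² = 0.0082455 kg m^2.
Treating the hole as negative mass, I = I₀ − I_hole = 0.30956 − 0.0082455 = 0.30131 kg m^2.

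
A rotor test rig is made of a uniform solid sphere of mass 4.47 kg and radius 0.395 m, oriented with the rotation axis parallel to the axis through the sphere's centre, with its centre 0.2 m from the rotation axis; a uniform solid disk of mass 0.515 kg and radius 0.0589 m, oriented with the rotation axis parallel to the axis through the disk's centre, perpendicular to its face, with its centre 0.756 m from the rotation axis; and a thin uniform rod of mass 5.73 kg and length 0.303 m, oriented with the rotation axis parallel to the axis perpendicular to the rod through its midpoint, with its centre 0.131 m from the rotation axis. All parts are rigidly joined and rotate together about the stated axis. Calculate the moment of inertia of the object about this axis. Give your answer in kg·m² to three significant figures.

0.895

Solid sphere: I_cm = (2/5)MR² = (2/5)(4.47)(0.395)² = 0.27897 kg·m²; centre at d = 0.2 m, so the parallel axis theorem gives I = 0.27897 + (4.47)(0.2)² = 0.45777 kg·m².
Solid disk: I_cm = (1/2)MR² = (1/2)(0.515)(0.0589)² = 0.00089332 kg·m²; centre at d = 0.756 m, so the parallel axis theorem gives I = 0.00089332 + (0.515)(0.756)² = 0.29523 kg·m².
Thin rod: I_cm = (1/12)ML² = (1/12)(5.73)(0.303)² = 0.043839 kg·m²; centre at d = 0.131 m, so the parallel axis theorem gives I = 0.043839 + (5.73)(0.131)² = 0.14217 kg·m².
Total I = 0.45777 + 0.29523 + 0.14217 = 0.89518 kg·m².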